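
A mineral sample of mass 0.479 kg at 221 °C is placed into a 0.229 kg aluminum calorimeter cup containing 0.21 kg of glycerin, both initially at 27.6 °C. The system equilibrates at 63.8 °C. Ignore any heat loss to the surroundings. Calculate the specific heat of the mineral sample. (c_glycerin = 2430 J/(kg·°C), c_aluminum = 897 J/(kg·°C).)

Net heat exchanged in the isolated system is zero:
0.479×c×(63.8 − 221) + 0.21×2430×(63.8 − 27.6) + 0.229×897×(63.8 − 27.6) = 0
-75.3 c = -25909
c = -25909/-75.3 ≈ 344.1 J/(kg·°C)

c ≈ 344 J/(kg·°C)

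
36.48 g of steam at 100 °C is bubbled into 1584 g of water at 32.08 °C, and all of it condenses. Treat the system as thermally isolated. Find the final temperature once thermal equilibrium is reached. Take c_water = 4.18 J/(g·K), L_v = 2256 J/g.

T_f ≈ 45.8 °C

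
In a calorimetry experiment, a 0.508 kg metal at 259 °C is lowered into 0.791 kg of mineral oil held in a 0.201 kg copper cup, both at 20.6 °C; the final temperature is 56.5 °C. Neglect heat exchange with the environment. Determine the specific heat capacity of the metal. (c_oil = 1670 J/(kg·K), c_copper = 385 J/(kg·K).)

c ≈ 488 J/(kg·K)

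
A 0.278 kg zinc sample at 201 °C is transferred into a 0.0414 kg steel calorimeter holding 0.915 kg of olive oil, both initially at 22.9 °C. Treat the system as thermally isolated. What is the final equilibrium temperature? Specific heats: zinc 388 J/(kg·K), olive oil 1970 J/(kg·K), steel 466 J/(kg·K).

T_f ≈ 32.9 °C

Net heat exchanged in the isolated system is zero:
0.278*388*(T − 201) + 0.915*1970*(T − 22.9) + 0.0414*466*(T − 22.9) = 0
(107.86 + 1802.6 + 19.29) T = 107.86*201 + 1802.6*22.9 + 19.29*22.9
T ≈ 32.86 °C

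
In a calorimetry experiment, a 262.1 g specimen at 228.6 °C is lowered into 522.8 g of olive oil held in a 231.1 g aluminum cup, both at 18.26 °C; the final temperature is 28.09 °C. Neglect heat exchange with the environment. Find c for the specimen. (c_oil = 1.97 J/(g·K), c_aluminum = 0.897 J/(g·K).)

c ≈ 0.231 J/(g·K)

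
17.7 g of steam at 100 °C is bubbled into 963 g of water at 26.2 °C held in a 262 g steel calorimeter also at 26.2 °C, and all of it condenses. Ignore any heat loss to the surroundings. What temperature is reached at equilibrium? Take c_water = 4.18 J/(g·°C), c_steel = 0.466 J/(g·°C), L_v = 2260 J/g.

T_f ≈ 37.0 °C

Conservation of energy gives ΣQ = 0:
steam→water at 100 °C releases m L_v = 17.7·2260 = 40002
  condensed water 100 °C→T: 73.99(T − 100)
  original water: 4025.3(T − 26.2)
  cup: 122.09(T − 26.2)
4221.4 T = 40002 + 7398.6 + 108663 = 156063
T ≈ 36.97 °C — below 100 °C, confirming all the steam condensed.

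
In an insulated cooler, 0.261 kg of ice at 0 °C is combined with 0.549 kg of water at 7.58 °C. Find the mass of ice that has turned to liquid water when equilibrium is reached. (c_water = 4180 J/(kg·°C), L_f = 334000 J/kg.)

m_melted ≈ 0.0521 kg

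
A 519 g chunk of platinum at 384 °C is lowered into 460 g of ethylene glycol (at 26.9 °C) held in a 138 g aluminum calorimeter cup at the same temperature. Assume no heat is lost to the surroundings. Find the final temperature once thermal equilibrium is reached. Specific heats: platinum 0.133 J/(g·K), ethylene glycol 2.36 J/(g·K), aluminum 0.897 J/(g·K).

Conservation of energy gives ΣQ = 0:
519*0.133*(T − 384) + 460*2.36*(T − 26.9) + 138*0.897*(T − 26.9) = 0
1278.4 T = 59039
T = 59039/1278.4 ≈ 46.18 °C

T_f ≈ 46.2 °C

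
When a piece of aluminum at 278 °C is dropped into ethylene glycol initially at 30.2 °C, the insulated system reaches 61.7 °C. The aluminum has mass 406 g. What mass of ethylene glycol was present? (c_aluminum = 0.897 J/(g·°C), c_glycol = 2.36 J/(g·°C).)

Heat lost by the aluminum = heat gained by the glycol:
406×0.897×(278 − 61.7) = m×2.36×(61.7 − 30.2)
74.34 m = 78773  ⇒  m ≈ 1060 g

m ≈ 1060 g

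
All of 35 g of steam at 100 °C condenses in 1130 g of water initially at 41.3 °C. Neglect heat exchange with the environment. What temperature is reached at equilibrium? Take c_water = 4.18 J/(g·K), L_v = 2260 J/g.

T_f ≈ 59.3 °C

Taking heat into each body as positive, Σ m c ΔT = 0:
latent heat released on condensation: 35·2260 = 79100
  condensate cools 100→T: 35·4.18·(T − 100) = 146.3(T − 100)
  water warms: 1130·4.18·(T − 41.3) = 4723.4(T − 41.3)
4869.7 T = 79100 + 14630 + 195076 = 288806
T ≈ 59.31 °C — below 100 °C, confirming all the steam condensed.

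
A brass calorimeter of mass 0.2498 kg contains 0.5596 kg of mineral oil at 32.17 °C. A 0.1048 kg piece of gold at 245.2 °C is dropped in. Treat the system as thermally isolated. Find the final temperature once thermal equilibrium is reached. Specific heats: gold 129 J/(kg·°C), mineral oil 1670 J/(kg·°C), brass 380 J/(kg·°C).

Conservation of energy gives ΣQ = 0:
0.1048×129×(T − 245.2) + 0.5596×1670×(T − 32.17) + 0.2498×380×(T − 32.17) = 0
13.52(T − 245.2) + 934.53(T − 32.17) + 94.92(T − 32.17) = 0
1043 T = 36433
T = 36433 / 1043 = 34.9 °C

T_f ≈ 34.9 °C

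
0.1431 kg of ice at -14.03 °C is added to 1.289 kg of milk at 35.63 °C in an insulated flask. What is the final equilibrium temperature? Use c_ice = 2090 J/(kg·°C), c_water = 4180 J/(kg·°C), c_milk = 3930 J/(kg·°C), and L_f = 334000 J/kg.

Setting the total heat transfer to zero:
warm ice to 0 °C: 0.1431×2090×(0 − (-14.03)) = 4196.1
  melt ice: 0.1431×334000 = 47795
  meltwater 0→T: 0.1431×4180×T = 598.16 T
  milk: 5065.8(T − 35.63)
5663.9 T = 180493 − 51991 = 128502
T ≈ 22.69 °C — above 0 °C, consistent with complete melting.

T_f ≈ 22.7 °C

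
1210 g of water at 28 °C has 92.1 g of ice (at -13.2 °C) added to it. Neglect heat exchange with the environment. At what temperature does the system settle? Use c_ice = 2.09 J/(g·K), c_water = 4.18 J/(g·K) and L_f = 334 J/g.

Taking heat into each body as positive, Σ m c ΔT = 0:
ice -13.2→0 °C: 92.1·2.09·13.2 = 2540.9
  latent heat to melt: 92.1·334 = 30761
  meltwater 0→T: 92.1·4.18·T = 384.98 T
  water: 5057.8(T − 28)
5442.8 T = 141618 − 33302 = 108316
T ≈ 19.90 °C. Since T > 0 °C, the all-ice-melts assumption holds.

T_f ≈ 19.9 °C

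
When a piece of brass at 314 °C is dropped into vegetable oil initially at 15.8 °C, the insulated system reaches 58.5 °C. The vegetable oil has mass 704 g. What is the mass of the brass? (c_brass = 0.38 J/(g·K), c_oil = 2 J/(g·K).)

Heat lost by the brass = heat gained by the oil:
m×0.38×(314 − 58.5) = 704×2×(58.5 − 15.8)
97.09 m = 60122  ⇒  m ≈ 619.2 g

m ≈ 619 g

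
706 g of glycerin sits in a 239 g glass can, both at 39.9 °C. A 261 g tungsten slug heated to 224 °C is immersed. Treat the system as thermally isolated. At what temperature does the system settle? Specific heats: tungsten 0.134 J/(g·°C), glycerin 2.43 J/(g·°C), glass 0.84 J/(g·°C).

T_f ≈ 43.2 °C

Energy conservation, ΣQ = 0:
261×0.134×(T − 224) + 706×2.43×(T − 39.9) + 239×0.84×(T − 39.9) = 0
34.97(T − 224) + 1715.6(T − 39.9) + 200.76(T − 39.9) = 0
1951.3 T = 84296
T ≈ 43.20 °C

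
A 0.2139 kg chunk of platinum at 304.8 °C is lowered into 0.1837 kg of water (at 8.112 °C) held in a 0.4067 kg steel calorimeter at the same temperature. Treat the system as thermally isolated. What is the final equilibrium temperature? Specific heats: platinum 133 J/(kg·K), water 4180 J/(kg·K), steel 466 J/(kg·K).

Taking heat into each body as positive, Σ m c ΔT = 0:
0.2139×133×(T − 304.8) + 0.1837×4180×(T − 8.112) + 0.4067×466×(T − 8.112) = 0
28.45(T − 304.8) + 767.87(T − 8.112) + 189.52(T − 8.112) = 0
985.84 T = 16437
T = 16437 / 985.84 = 16.7 °C

T_f ≈ 16.7 °C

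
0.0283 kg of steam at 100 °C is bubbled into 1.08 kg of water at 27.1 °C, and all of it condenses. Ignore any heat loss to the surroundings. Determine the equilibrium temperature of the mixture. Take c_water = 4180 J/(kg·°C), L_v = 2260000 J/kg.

T_f ≈ 42.8 °C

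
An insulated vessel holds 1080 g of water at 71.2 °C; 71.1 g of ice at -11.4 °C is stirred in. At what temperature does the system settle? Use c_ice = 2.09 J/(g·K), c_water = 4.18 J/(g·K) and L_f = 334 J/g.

T_f ≈ 61.5 °C

Taking heat into each body as positive, Σ m c ΔT = 0:
ice -11.4→0 °C: 71.1×2.09×11.4 = 1694; melt ice: 71.1×334 = 23747; warm the meltwater: 297.2 T; water: 4514.4(T − 71.2)
4811.6 T = 321425 − 25441 = 295984
T ≈ 61.51 °C — above 0 °C, consistent with complete melting.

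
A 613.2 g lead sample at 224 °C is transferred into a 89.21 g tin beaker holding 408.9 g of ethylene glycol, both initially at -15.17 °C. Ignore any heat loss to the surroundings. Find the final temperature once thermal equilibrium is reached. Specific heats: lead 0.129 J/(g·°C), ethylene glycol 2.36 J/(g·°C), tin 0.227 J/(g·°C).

T_f ≈ 2.6 °C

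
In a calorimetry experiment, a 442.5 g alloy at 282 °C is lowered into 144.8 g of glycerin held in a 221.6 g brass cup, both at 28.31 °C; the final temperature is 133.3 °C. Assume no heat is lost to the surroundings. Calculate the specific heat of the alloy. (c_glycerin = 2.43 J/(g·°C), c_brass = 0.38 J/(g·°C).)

c ≈ 0.696 J/(g·°C)

Energy conservation, ΣQ = 0:
442.5·c·(133.3 − 282) + 144.8·2.43·(133.3 − 28.31) + 221.6·0.38·(133.3 − 28.31) = 0
-65800 c = -45783
c = -45783/-65800 ≈ 0.6958 J/(g·°C)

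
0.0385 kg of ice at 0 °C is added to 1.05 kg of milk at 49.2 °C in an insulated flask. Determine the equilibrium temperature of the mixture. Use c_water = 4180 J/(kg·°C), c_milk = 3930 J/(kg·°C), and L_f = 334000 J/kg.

Setting the total heat transfer to zero:
latent heat to melt: 0.0385·334000 = 12859
  meltwater 0→T: 0.0385·4180·T = 160.93 T
  milk cools: 1.05·3930·(T − 49.2) = 4126.5(T − 49.2)
4287.4 T = 203024 − 12859 = 190165
T ≈ 44.35 °C. Since T > 0 °C, the all-ice-melts assumption holds.

T_f ≈ 44.4 °C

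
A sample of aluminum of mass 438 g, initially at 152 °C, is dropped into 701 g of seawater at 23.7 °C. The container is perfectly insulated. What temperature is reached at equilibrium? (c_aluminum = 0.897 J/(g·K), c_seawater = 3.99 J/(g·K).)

T_f ≈ 39.5 °C

Energy conservation, ΣQ = 0:
438×0.897×(T − 152) + 701×3.99×(T − 23.7) = 0
392.89(T − 152) + 2797(T − 23.7) = 0
3189.9 T = 126007
T = 126007 / 3189.9 = 39.5 °C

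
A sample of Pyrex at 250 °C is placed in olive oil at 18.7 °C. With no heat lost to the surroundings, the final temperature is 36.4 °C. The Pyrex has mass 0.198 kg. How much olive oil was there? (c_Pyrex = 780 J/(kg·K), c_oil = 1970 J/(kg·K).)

m ≈ 0.946 kg

Conservation of energy gives ΣQ = 0:
0.198·780·(36.4 − 250) + m·1970·(36.4 − 18.7) = 0
34869 m = 32988
m = 32988/34869 ≈ 0.9461 kg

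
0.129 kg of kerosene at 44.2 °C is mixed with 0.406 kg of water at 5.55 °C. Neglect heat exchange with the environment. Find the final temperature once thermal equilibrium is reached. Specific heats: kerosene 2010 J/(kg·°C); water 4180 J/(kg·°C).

Conservation of energy gives ΣQ = 0:
0.129·2010·(T − 44.2) + 0.406·4180·(T − 5.55) = 0
259.29(T − 44.2) + 1697.1(T − 5.55) = 0
(259.29 + 1697.1) T = 259.29·44.2 + 1697.1·5.55
T = 20879/1956.4 ≈ 10.67 °C

T_f ≈ 10.7 °C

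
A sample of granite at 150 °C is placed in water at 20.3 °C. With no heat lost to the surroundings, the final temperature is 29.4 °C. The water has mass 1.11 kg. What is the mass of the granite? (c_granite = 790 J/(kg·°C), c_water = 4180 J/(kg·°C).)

m ≈ 0.443 kg

|Q_granite| = |Q_water|:
m·790·(150 − 29.4) = 1.11·4180·(29.4 − 20.3)
95274 m = 42222  ⇒  m ≈ 0.4432 kg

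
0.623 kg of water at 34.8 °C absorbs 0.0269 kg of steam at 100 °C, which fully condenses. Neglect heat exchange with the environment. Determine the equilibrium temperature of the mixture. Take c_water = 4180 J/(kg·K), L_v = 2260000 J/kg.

Let T be the final temperature. ΣQ_i = 0:
latent heat released on condensation: 0.0269·2260000 = 60794
  condensed water 100 °C→T: 112.44(T − 100)
  water warms: 0.623·4180·(T − 34.8) = 2604.1(T − 34.8)
2716.6 T = 60794 + 11244 + 90624 = 162662
T ≈ 59.88 °C, under the boiling point, so the assumption holds.

T_f ≈ 59.9 °C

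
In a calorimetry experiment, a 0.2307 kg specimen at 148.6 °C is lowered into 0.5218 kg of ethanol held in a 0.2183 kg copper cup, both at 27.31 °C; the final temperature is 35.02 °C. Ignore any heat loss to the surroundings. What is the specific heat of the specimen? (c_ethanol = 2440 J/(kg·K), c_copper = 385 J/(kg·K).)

Energy conservation, ΣQ = 0:
0.2307×c×(35.02 − 148.6) + 0.5218×2440×(35.02 − 27.31) + 0.2183×385×(35.02 − 27.31) = 0
-26.2 c = -10464
c = -10464/-26.2 ≈ 399.4 J/(kg·K)

c ≈ 399 J/(kg·K)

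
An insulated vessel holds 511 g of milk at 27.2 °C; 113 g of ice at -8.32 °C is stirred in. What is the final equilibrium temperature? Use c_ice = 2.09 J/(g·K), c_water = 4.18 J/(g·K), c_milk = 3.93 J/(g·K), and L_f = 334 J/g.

T_f ≈ 6.0 °C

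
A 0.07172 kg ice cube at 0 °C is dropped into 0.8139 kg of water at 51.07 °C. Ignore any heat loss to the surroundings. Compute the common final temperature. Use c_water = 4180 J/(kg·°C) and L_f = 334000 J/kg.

T_f ≈ 40.5 °C

Energy balance with sensible and latent terms:
melt ice: 0.07172×334000 = 23954; warm the meltwater: 299.79 T; water: 3402.1(T − 51.07)
3701.9 T = 173745 − 23954 = 149791
T ≈ 40.46 °C (positive, so assuming full melt was valid).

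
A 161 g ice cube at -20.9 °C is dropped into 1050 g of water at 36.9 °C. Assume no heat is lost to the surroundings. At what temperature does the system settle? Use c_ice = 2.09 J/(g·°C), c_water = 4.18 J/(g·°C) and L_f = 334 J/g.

T_f ≈ 20.0 °C

Setting the total heat transfer to zero:
warm ice to 0 °C: 161·2.09·(0 − (-20.9)) = 7032.6
  fusion: m_ice L_f = 161·334 = 53774
  warm the meltwater: 672.98 T
  water cools: 1050·4.18·(T − 36.9) = 4389(T − 36.9)
5062 T = 161954 − 60807 = 101147
T ≈ 19.98 °C — above 0 °C, consistent with complete melting.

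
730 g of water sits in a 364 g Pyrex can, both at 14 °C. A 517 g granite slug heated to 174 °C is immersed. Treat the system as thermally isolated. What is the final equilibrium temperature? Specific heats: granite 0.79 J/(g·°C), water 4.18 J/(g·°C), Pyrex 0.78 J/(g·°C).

Setting the total heat transfer to zero:
517×0.79×(T − 174) + 730×4.18×(T − 14) + 364×0.78×(T − 14) = 0
408.43(T − 174) + 3051.4(T − 14) + 283.92(T − 14) = 0
(408.43 + 3051.4 + 283.92) T = 408.43×174 + 3051.4×14 + 283.92×14
T = 117761 / 3743.7 = 31.5 °C

T_f ≈ 31.5 °C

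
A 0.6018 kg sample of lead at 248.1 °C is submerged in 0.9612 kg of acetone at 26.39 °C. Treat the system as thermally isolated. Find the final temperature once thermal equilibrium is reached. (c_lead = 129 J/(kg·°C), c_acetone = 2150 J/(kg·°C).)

T_f ≈ 34.4 °C

Let T be the final temperature. ΣQ_i = 0:
0.6018×129×(T − 248.1) + 0.9612×2150×(T − 26.39) = 0
(77.63 + 2066.6) T = 77.63×248.1 + 2066.6×26.39
T = 73798 / 2144.2 = 34.4 °C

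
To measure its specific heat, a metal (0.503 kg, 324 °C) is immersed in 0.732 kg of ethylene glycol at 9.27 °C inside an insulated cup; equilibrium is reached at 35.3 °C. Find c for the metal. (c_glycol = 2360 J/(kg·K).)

c ≈ 310 J/(kg·K)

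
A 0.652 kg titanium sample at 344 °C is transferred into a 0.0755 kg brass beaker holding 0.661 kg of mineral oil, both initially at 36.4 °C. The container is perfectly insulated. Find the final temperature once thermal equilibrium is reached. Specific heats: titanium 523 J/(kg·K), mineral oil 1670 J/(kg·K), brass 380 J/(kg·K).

Taking heat into each body as positive, Σ m c ΔT = 0:
0.652*523*(T − 344) + 0.661*1670*(T − 36.4) + 0.0755*380*(T − 36.4) = 0
341(T − 344) + 1103.9(T − 36.4) + 28.69(T − 36.4) = 0
(341 + 1103.9 + 28.69) T = 341*344 + 1103.9*36.4 + 28.69*36.4
T = 158528 / 1473.6 = 108 °C

T_f ≈ 107.6 °C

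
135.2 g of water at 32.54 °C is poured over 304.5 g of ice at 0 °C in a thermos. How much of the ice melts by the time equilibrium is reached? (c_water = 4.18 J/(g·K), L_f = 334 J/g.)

m_melted ≈ 55.1 g

Water can give up m c ΔT = 135.2·4.18·32.54 = 18390 J before reaching 0 °C.
To melt every bit of ice: 304.5·334 = 101703 J.
That's not enough to melt it all — equilibrium is at 0 °C with ice remaining.
m_melted·334 = 18390  ⇒  m_melted ≈ 55.06 g.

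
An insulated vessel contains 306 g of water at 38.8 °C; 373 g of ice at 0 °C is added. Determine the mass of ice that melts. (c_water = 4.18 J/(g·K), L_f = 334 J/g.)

m_melted ≈ 149 g

Cooling the water to 0 °C releases 306×4.18×38.8 = 49628 J.
Melting all 373 g of ice would need 373×334 = 124582 J.
Since 49628 < 124582 J, not all the ice melts; equilibrium is at 0 °C.
Mass melted = 49628/334 ≈ 148.6 g.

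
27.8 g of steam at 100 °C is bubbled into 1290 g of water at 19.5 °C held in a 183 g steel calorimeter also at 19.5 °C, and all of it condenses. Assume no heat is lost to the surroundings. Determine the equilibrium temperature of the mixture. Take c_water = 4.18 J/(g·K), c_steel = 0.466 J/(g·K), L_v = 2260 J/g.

T_f ≈ 32.4 °C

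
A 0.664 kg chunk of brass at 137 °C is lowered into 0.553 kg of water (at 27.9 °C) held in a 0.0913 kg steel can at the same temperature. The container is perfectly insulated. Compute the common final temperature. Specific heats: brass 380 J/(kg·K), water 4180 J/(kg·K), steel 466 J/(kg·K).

Let T be the final temperature. ΣQ_i = 0:
0.664·380·(T − 137) + 0.553·4180·(T − 27.9) + 0.0913·466·(T − 27.9) = 0
2606.4 T = 100247
T = 100247/2606.4 ≈ 38.46 °C

T_f ≈ 38.5 °C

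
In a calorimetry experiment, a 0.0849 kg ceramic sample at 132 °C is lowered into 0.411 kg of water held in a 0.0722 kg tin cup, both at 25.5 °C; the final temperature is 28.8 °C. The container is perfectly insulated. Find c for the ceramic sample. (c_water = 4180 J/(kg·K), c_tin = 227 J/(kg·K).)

c ≈ 653 J/(kg·K)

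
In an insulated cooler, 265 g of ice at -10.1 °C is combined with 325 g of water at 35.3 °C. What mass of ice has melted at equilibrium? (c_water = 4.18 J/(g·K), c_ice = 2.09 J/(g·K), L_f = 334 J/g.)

Water can give up m c ΔT = 325·4.18·35.3 = 47955 J before reaching 0 °C.
Of that, 265·2.09·10.1 = 5593.9 J goes to bring the ice to 0 °C, leaving 42361 J.
Melting all 265 g of ice would need 265·334 = 88510 J.
That's not enough to melt it all — equilibrium is at 0 °C with ice remaining.
Mass melted = 42361/334 ≈ 126.8 g.

m_melted ≈ 127 g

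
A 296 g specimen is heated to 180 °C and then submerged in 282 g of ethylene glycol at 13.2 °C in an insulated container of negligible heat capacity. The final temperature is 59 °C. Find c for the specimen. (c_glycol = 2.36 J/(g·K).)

c ≈ 0.851 J/(g·K)

m_s c (T_s − T_f) = m_glycol c_glycol (T_f − T_0):
296×c×(180 − 59) = 282×2.36×(59 − 13.2)
35816 c = 30481  ⇒  c ≈ 0.851 J/(g·K)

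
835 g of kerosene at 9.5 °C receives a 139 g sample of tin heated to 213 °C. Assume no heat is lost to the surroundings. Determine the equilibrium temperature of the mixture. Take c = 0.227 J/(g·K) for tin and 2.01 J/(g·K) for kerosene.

T_f ≈ 13.3 °C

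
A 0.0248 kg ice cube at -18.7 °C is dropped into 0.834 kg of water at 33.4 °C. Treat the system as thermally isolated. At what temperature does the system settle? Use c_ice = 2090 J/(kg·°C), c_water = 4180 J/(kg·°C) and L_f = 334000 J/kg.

Energy balance with sensible and latent terms:
ice -18.7→0 °C: 0.0248·2090·18.7 = 969.26; melt ice: 0.0248·334000 = 8283.2; meltwater 0→T: 0.0248·4180·T = 103.66 T; water: 3486.1(T − 33.4)
3589.8 T = 116436 − 9252.5 = 107184
T ≈ 29.86 °C. Since T > 0 °C, the all-ice-melts assumption holds.

T_f ≈ 29.9 °C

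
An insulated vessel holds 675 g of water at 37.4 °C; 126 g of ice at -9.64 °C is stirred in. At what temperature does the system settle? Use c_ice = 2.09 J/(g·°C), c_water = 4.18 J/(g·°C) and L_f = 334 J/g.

Heat gained plus heat lost sum to zero:
warm ice to 0 °C: 126×2.09×(0 − (-9.64)) = 2538.6; latent heat to melt: 126×334 = 42084; warm the meltwater: 526.68 T; water cools: 675×4.18×(T − 37.4) = 2821.5(T − 37.4)
3348.2 T = 105524 − 44623 = 60902
T ≈ 18.19 °C. Since T > 0 °C, the all-ice-melts assumption holds.

T_f ≈ 18.2 °C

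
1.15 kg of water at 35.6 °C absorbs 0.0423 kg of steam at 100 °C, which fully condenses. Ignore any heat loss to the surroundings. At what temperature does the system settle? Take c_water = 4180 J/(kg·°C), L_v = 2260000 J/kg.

Taking heat into each body as positive, Σ m c ΔT = 0:
latent heat released on condensation: 0.0423·2260000 = 95598
  condensate cools 100→T: 0.0423·4180·(T − 100) = 176.81(T − 100)
  original water: 4807(T − 35.6)
4983.8 T = 95598 + 17681 + 171129 = 284409
T ≈ 57.07 °C — below 100 °C, confirming all the steam condensed.

T_f ≈ 57.1 °C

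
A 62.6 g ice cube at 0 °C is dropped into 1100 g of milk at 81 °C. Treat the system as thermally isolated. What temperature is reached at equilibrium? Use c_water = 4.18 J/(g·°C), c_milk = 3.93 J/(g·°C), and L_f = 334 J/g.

T_f ≈ 71.8 °C

Energy balance with sensible and latent terms:
latent heat to melt: 62.6·334 = 20908; warm the meltwater: 261.67 T; milk cools: 1100·3.93·(T − 81) = 4323(T − 81)
4584.7 T = 350163 − 20908 = 329255
T ≈ 71.82 °C — above 0 °C, consistent with complete melting.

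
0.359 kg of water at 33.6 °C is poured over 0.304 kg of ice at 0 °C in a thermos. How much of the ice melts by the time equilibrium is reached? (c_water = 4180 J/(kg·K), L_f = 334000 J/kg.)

m_melted ≈ 0.151 kg

Cooling the water to 0 °C releases 0.359·4180·33.6 = 50421 J.
Fully melting the ice requires m_ice L_f = 0.304·334000 = 101536 J.
Since 50421 < 101536 J, not all the ice melts; equilibrium is at 0 °C.
m_melted·334000 = 50421  ⇒  m_melted ≈ 0.151 kg.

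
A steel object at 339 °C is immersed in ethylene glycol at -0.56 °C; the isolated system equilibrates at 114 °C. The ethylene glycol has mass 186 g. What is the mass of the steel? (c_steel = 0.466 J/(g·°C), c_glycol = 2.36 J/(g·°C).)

m ≈ 480 g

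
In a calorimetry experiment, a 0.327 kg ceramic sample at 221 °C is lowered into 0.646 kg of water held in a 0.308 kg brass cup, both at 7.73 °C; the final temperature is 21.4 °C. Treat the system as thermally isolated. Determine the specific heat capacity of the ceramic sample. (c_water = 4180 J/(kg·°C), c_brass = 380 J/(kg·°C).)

c ≈ 590 J/(kg·°C)

Setting the total heat transfer to zero:
0.327·c·(21.4 − 221) + 0.646·4180·(21.4 − 7.73) + 0.308·380·(21.4 − 7.73) = 0
-65.27 c = -38513
c = -38513/-65.27 ≈ 590.1 J/(kg·°C)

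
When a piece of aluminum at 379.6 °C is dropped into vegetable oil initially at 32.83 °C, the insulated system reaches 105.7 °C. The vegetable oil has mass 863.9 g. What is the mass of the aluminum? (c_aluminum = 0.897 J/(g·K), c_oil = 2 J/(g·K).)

m ≈ 512 g

|Q_aluminum| = |Q_oil|:
m·0.897·(379.6 − 105.7) = 863.9·2·(105.7 − 32.83)
245.69 m = 125905  ⇒  m ≈ 512.5 g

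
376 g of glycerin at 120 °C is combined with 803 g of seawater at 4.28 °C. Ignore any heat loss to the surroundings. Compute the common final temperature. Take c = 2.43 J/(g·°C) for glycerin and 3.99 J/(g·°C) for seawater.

Setting the total heat transfer to zero:
376×2.43×(T − 120) + 803×3.99×(T − 4.28) = 0
913.68(T − 120) + 3204(T − 4.28) = 0
4117.7 T = 123355
T = 123355 / 4117.7 = 30 °C

T_f ≈ 30.0 °C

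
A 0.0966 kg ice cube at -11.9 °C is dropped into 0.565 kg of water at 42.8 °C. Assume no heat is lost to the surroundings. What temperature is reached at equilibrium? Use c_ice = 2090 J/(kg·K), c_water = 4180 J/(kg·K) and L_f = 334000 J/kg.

T_f ≈ 24.0 °C

Heat gained plus heat lost sum to zero:
warm ice to 0 °C: 0.0966×2090×(0 − (-11.9)) = 2402.5
  melt ice: 0.0966×334000 = 32264
  meltwater 0→T: 0.0966×4180×T = 403.79 T
  water cools: 0.565×4180×(T − 42.8) = 2361.7(T − 42.8)
2765.5 T = 101081 − 34667 = 66414
T ≈ 24.02 °C. Since T > 0 °C, the all-ice-melts assumption holds.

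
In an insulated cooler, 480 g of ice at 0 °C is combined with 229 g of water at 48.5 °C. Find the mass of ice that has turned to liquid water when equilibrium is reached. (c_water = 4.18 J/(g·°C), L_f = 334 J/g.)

m_melted ≈ 139 g

Heat available from the water dropping to 0 °C: 229×4.18×48.5 = 46425 J.
Fully melting the ice requires m_ice L_f = 480×334 = 160320 J.
That's not enough to melt it all — equilibrium is at 0 °C with ice remaining.
m_melted×334 = 46425  ⇒  m_melted ≈ 139 g.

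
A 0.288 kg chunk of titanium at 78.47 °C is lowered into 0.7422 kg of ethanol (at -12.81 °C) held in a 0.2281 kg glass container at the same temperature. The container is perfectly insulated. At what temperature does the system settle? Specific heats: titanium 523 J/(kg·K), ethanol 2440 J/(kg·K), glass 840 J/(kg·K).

T_f ≈ -6.4 °C

Setting the total heat transfer to zero:
0.288*523*(T − 78.47) + 0.7422*2440*(T − (-12.81)) + 0.2281*840*(T − (-12.81)) = 0
150.62(T − 78.47) + 1811(T − (-12.81)) + 191.6(T − (-12.81)) = 0
2153.2 T = -13833
T ≈ -6.42 °C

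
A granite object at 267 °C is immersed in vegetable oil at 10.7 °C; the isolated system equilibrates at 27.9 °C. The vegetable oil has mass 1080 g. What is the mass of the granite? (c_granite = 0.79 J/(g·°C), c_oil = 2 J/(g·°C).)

Energy conservation, ΣQ = 0:
m×0.79×(27.9 − 267) + 1080×2×(27.9 − 10.7) = 0
-188.89 m = -37152
m = -37152/-188.89 ≈ 196.7 g

m ≈ 197 g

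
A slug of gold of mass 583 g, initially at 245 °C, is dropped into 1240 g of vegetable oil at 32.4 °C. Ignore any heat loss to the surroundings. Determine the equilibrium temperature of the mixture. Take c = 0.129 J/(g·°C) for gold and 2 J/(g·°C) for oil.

T_f ≈ 38.7 °C

Net heat exchanged in the isolated system is zero:
583×0.129×(T − 245) + 1240×2×(T − 32.4) = 0
75.21(T − 245) + 2480(T − 32.4) = 0
2555.2 T = 98778
T = 98778 / 2555.2 = 38.7 °C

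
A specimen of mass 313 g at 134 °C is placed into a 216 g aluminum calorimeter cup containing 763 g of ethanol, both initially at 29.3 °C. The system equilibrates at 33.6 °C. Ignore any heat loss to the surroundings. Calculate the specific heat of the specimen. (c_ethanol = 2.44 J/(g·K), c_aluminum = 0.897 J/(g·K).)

Setting the total heat transfer to zero:
313×c×(33.6 − 134) + 763×2.44×(33.6 − 29.3) + 216×0.897×(33.6 − 29.3) = 0
-31425 c = -8838.5
c = -8838.5/-31425 ≈ 0.2813 J/(g·K)

c ≈ 0.281 J/(g·K)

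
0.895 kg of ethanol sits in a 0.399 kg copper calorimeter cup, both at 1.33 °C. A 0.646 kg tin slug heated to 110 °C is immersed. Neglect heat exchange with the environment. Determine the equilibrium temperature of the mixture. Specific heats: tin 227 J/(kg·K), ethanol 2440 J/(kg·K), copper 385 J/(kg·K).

Taking heat into each body as positive, Σ m c ΔT = 0:
0.646×227×(T − 110) + 0.895×2440×(T − 1.33) + 0.399×385×(T − 1.33) = 0
146.64(T − 110) + 2183.8(T − 1.33) + 153.62(T − 1.33) = 0
(146.64 + 2183.8 + 153.62) T = 146.64×110 + 2183.8×1.33 + 153.62×1.33
T = 19239/2484.1 ≈ 7.75 °C

T_f ≈ 7.7 °C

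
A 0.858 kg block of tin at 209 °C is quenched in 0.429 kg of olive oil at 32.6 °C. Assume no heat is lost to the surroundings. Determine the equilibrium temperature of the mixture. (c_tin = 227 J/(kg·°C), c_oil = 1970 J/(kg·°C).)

Setting the total heat transfer to zero:
0.858×227×(T − 209) + 0.429×1970×(T − 32.6) = 0
1039.9 T = 68257
T = 68257 / 1039.9 = 65.6 °C

T_f ≈ 65.6 °C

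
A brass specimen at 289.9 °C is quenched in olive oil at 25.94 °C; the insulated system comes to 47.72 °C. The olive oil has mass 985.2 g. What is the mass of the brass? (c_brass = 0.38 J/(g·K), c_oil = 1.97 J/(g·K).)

Setting the total heat transfer to zero:
m×0.38×(47.72 − 289.9) + 985.2×1.97×(47.72 − 25.94) = 0
-92.03 m = -42272
m = -42272/-92.03 ≈ 459.3 g

m ≈ 459 g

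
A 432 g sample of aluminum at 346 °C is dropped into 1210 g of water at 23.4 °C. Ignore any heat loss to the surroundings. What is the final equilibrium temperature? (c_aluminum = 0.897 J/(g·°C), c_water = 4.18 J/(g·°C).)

Setting the total heat transfer to zero:
432×0.897×(T − 346) + 1210×4.18×(T − 23.4) = 0
387.5(T − 346) + 5057.8(T − 23.4) = 0
(387.5 + 5057.8) T = 387.5×346 + 5057.8×23.4
T = 252429 / 5445.3 = 46.4 °C

T_f ≈ 46.4 °C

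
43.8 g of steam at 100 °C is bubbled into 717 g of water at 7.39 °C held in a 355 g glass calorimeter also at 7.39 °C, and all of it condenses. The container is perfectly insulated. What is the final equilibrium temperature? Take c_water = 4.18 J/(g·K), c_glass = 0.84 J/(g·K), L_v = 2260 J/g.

T_f ≈ 40.7 °C

Conservation of energy gives ΣQ = 0:
latent heat released on condensation: 43.8×2260 = 98988
  condensed water 100 °C→T: 183.08(T − 100)
  original water: 2997.1(T − 7.39)
  cup: 298.2(T − 7.39)
3478.3 T = 98988 + 18308 + 24352 = 141648
T ≈ 40.72 °C, under the boiling point, so the assumption holds.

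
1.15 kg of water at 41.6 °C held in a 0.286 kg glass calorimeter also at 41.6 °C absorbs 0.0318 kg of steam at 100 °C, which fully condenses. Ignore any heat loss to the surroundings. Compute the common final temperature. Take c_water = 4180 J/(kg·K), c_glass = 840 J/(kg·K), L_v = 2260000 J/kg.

T_f ≈ 57.0 °C

Taking heat into each body as positive, Σ m c ΔT = 0:
steam→water at 100 °C releases m L_v = 0.0318×2260000 = 71868
  condensed water 100 °C→T: 132.92(T − 100)
  original water: 4807(T − 41.6)
  glass cup: 0.286×840×(T − 41.6) = 240.24(T − 41.6)
5180.2 T = 71868 + 13292 + 209965 = 295126
T ≈ 56.97 °C, under the boiling point, so the assumption holds.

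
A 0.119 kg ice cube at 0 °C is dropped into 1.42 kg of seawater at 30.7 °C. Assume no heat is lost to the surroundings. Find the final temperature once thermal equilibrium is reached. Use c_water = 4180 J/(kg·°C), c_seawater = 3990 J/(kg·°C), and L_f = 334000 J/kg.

T_f ≈ 21.8 °C

Net heat exchanged in the isolated system is zero:
melt ice: 0.119×334000 = 39746; meltwater 0→T: 0.119×4180×T = 497.42 T; seawater cools: 1.42×3990×(T − 30.7) = 5665.8(T − 30.7)
6163.2 T = 173940 − 39746 = 134194
T ≈ 21.77 °C — above 0 °C, consistent with complete melting.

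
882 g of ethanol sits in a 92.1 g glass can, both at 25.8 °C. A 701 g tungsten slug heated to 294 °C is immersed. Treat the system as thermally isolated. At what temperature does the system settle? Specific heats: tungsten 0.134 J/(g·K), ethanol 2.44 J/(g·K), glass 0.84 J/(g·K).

T_f ≈ 36.6 °C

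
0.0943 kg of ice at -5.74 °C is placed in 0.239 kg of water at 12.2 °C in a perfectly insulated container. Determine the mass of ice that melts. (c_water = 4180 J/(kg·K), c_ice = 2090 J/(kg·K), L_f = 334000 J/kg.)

m_melted ≈ 0.0331 kg

Heat available from the water dropping to 0 °C: 0.239×4180×12.2 = 12188 J.
Warming the ice to 0 °C takes 0.0943×2090×5.74 = 1131.3 J, leaving 11057 J for melting.
Melting all 0.0943 kg of ice would need 0.0943×334000 = 31496 J.
Since 11057 < 31496 J, not all the ice melts; equilibrium is at 0 °C.
m_melted×334000 = 11057  ⇒  m_melted ≈ 0.0331 kg.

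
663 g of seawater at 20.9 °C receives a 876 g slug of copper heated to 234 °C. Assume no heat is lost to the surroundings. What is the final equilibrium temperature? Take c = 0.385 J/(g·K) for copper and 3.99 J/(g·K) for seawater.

T_f ≈ 45.0 °C

Heat gained plus heat lost sum to zero:
876*0.385*(T − 234) + 663*3.99*(T − 20.9) = 0
337.26(T − 234) + 2645.4(T − 20.9) = 0
2982.6 T = 134207
T ≈ 45.00 °C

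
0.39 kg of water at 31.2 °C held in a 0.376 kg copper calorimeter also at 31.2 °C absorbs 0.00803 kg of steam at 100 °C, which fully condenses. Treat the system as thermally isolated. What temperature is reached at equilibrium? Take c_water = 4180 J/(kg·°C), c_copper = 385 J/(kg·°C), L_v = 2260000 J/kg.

T_f ≈ 42.5 °C

Net heat exchanged in the isolated system is zero:
steam→water at 100 °C releases m L_v = 0.00803×2260000 = 18148
  condensate cools 100→T: 0.00803×4180×(T − 100) = 33.57(T − 100)
  water warms: 0.39×4180×(T − 31.2) = 1630.2(T − 31.2)
  cup: 144.76(T − 31.2)
1808.5 T = 18148 + 3356.5 + 55379 = 76883
T ≈ 42.51 °C (< 100 °C, so full condensation is consistent).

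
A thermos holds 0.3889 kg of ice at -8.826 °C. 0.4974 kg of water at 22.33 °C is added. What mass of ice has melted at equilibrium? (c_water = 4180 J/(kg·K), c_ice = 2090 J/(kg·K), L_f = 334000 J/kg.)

m_melted ≈ 0.118 kg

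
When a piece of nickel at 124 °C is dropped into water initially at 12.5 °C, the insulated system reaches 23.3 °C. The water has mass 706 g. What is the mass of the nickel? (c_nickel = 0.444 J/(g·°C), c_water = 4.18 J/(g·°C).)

m ≈ 713 g

Let T be the final temperature. ΣQ_i = 0:
m×0.444×(23.3 − 124) + 706×4.18×(23.3 − 12.5) = 0
-44.71 m = -31872
m = -31872/-44.71 ≈ 712.8 g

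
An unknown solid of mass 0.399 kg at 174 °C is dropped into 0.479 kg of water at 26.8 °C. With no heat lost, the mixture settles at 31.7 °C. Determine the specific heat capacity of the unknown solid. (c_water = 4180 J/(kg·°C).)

c ≈ 173 J/(kg·°C)

Net heat exchanged in the isolated system is zero:
0.399·c·(31.7 − 174) + 0.479·4180·(31.7 − 26.8) = 0
-56.78 c = -9810.9
c = -9810.9/-56.78 ≈ 172.8 J/(kg·°C)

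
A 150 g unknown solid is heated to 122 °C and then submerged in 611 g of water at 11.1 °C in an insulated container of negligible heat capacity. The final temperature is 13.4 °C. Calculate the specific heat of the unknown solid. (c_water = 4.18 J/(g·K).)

c ≈ 0.361 J/(g·K)

Heat gained plus heat lost sum to zero:
150×c×(13.4 − 122) + 611×4.18×(13.4 − 11.1) = 0
-16290 c = -5874.2
c = -5874.2/-16290 ≈ 0.3606 J/(g·K)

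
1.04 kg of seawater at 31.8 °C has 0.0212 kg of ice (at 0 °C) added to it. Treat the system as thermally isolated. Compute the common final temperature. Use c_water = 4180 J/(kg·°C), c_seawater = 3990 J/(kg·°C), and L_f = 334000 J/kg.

Taking heat into each body as positive, Σ m c ΔT = 0:
fusion: m_ice L_f = 0.0212·334000 = 7080.8; warm the meltwater: 88.62 T; seawater: 4149.6(T − 31.8)
4238.2 T = 131957 − 7080.8 = 124876
T ≈ 29.46 °C. Since T > 0 °C, the all-ice-melts assumption holds.

T_f ≈ 29.5 °C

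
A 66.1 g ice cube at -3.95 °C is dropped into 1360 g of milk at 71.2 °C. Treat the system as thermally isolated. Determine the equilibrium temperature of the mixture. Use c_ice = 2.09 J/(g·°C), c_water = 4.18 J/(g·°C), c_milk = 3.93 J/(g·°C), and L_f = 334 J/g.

Energy balance with sensible and latent terms:
warm ice to 0 °C: 66.1×2.09×(0 − (-3.95)) = 545.69; melt ice: 66.1×334 = 22077; warm the meltwater: 276.3 T; milk: 5344.8(T − 71.2)
5621.1 T = 380550 − 22623 = 357927
T ≈ 63.68 °C. Since T > 0 °C, the all-ice-melts assumption holds.

T_f ≈ 63.7 °C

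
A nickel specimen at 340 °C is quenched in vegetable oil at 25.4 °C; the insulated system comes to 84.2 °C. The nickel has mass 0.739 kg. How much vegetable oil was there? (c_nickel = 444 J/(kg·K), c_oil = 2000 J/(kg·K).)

m ≈ 0.714 kg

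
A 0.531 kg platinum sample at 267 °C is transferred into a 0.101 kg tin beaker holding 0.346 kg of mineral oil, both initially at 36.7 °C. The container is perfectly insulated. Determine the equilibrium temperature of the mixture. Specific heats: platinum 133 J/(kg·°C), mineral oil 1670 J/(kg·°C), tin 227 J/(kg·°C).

Energy conservation, ΣQ = 0:
0.531·133·(T − 267) + 0.346·1670·(T − 36.7) + 0.101·227·(T − 36.7) = 0
70.62(T − 267) + 577.82(T − 36.7) + 22.93(T − 36.7) = 0
671.37 T = 40904
T ≈ 60.93 °C

T_f ≈ 60.9 °C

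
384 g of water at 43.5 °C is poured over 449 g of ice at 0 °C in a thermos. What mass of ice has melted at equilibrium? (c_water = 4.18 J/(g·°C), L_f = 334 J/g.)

m_melted ≈ 209 g

Cooling the water to 0 °C releases 384·4.18·43.5 = 69823 J.
Fully melting the ice requires m_ice L_f = 449·334 = 149966 J.
69823 J < 149966 J, so only part of the ice melts and the system sits at 0 °C.
Mass melted = 69823/334 ≈ 209.1 g.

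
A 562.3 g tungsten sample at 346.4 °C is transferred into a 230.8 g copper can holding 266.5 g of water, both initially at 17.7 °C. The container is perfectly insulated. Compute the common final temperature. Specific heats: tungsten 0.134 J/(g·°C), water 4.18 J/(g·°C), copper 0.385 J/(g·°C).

T_f ≈ 37.1 °C

Setting the total heat transfer to zero:
562.3×0.134×(T − 346.4) + 266.5×4.18×(T − 17.7) + 230.8×0.385×(T − 17.7) = 0
1278.2 T = 47391
T = 47391/1278.2 ≈ 37.08 °C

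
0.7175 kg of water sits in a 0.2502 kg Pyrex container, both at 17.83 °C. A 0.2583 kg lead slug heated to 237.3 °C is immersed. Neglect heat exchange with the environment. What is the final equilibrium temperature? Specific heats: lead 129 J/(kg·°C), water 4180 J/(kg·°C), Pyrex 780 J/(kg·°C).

Heat gained plus heat lost sum to zero:
0.2583·129·(T − 237.3) + 0.7175·4180·(T − 17.83) + 0.2502·780·(T − 17.83) = 0
33.32(T − 237.3) + 2999.2(T − 17.83) + 195.16(T − 17.83) = 0
(33.32 + 2999.2 + 195.16) T = 33.32·237.3 + 2999.2·17.83 + 195.16·17.83
T = 64861 / 3227.6 = 20.1 °C

T_f ≈ 20.1 °C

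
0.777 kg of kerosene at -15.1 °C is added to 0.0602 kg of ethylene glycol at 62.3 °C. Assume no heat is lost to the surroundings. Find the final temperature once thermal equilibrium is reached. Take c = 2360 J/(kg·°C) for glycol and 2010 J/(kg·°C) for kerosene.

T_f ≈ -8.6 °C

Heat gained plus heat lost sum to zero:
0.0602·2360·(T − 62.3) + 0.777·2010·(T − (-15.1)) = 0
142.07(T − 62.3) + 1561.8(T − (-15.1)) = 0
(142.07 + 1561.8) T = 142.07·62.3 + 1561.8·(-15.1)
T ≈ -8.65 °C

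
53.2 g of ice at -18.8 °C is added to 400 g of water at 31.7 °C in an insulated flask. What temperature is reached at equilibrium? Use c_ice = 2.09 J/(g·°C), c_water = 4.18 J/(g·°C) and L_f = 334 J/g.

T_f ≈ 17.5 °C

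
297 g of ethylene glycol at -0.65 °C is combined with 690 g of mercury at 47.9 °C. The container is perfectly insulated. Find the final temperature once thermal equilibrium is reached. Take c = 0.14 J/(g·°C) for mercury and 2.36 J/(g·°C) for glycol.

T_f ≈ 5.2 °C

|Q_mercury| = |Q_glycol|:
690×0.14×(47.9 − T) = 297×2.36×(T − (-0.65))
96.6(47.9 − T) = 700.92(T − (-0.65))
797.52 T = 4171.5  ⇒  T ≈ 5.23 °C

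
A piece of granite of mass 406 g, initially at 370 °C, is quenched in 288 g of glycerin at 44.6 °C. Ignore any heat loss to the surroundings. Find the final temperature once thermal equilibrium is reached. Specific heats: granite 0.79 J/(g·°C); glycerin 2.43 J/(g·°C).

T_f ≈ 146.9 °C

Let T be the final temperature. ΣQ_i = 0:
406×0.79×(T − 370) + 288×2.43×(T − 44.6) = 0
320.74(T − 370) + 699.84(T − 44.6) = 0
(320.74 + 699.84) T = 320.74×370 + 699.84×44.6
T = 149887 / 1020.6 = 147 °C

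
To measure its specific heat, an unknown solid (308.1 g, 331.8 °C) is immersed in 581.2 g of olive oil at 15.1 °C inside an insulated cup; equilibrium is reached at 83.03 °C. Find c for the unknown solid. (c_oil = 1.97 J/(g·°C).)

Heat lost by the unknown solid = heat gained by the oil:
308.1·c·(331.8 − 83.03) = 581.2·1.97·(83.03 − 15.1)
76646 c = 77777  ⇒  c ≈ 1.015 J/(g·°C)

c ≈ 1.01 J/(g·°C)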